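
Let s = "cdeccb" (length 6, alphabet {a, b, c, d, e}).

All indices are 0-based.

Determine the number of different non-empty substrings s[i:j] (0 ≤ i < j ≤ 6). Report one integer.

19

sorted suffixes:
  #0 SA[0]=5  'b'
  #1 SA[1]=4  'cb'
  #2 SA[2]=3  'ccb'
  #3 SA[3]=0  'cdeccb'
  #4 SA[4]=1  'deccb'
  #5 SA[5]=2  'eccb'

SA = [5, 4, 3, 0, 1, 2]
i: (SA[i-1],SA[i]) lcp shared
  1: (5,4) 0 ''
  2: (4,3) 1 'c'
  3: (3,0) 1 'c'
  4: (0,1) 0 ''
  5: (1,2) 0 ''

n(n+1)/2 = 6·7/2 = 21
Σ LCP = 0 + 0 + 1 + 1 + 0 + 0 = 2
distinct = 21 − 2 = 19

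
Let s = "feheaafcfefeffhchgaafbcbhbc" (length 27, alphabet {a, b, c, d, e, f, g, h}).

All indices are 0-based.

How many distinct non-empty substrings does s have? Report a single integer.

350

rank→(start, suffix):
  0 → (18, 'aafbcbhbc')
  1 → (4, 'aafcfefeffhchgaafbcbhbc')
  2 → (19, 'afbcbhbc')
  3 → (5, 'afcfefeffhchgaafbcbhbc')
  4 → (25, 'bc')
  5 → (21, 'bcbhbc')
  6 → (23, 'bhbc')
  7 → (26, 'c')
  8 → (22, 'cbhbc')
  9 → (7, 'cfefeffhchgaafbcbhbc')
  10 → (15, 'chgaafbcbhbc')
  11 → (3, 'eaafcfefeffhchgaafbcbhbc')
  12 → (9, 'efeffhchgaafbcbhbc')
  13 → (11, 'effhchgaafbcbhbc')
  14 → (1, 'eheaafcfefeffhchgaafbcbhbc')
  15 → (20, 'fbcbhbc')
  16 → (6, 'fcfefeffhchgaafbcbhbc')
  17 → (8, 'fefeffhchgaafbcbhbc')
  18 → (10, 'feffhchgaafbcbhbc')
  19 → (0, 'feheaafcfefeffhchgaafbcbhbc')
  20 → (12, 'ffhchgaafbcbhbc')
  21 → (13, 'fhchgaafbcbhbc')
  22 → (17, 'gaafbcbhbc')
  23 → (24, 'hbc')
  24 → (14, 'hchgaafbcbhbc')
  25 → (2, 'heaafcfefeffhchgaafbcbhbc')
  26 → (16, 'hgaafbcbhbc')

SA = [18, 4, 19, 5, 25, 21, 23, 26, 22, 7, 15, 3, 9, 11, 1, 20, 6, 8, 10, 0, 12, 13, 17, 24, 14, 2, 16]
rank  pair      lcp
   1  s[18:],s[4:]  3  'aaf'
   2  s[4:],s[19:]  1  'a'
   3  s[19:],s[5:]  2  'af'
   4  s[5:],s[25:]  0  ''
   5  s[25:],s[21:]  2  'bc'
   6  s[21:],s[23:]  1  'b'
   7  s[23:],s[26:]  0  ''
   8  s[26:],s[22:]  1  'c'
   9  s[22:],s[7:]  1  'c'
  10  s[7:],s[15:]  1  'c'
  11  s[15:],s[3:]  0  ''
  12  s[3:],s[9:]  1  'e'
  13  s[9:],s[11:]  2  'ef'
  14  s[11:],s[1:]  1  'e'
  15  s[1:],s[20:]  0  ''
  16  s[20:],s[6:]  1  'f'
  17  s[6:],s[8:]  1  'f'
  18  s[8:],s[10:]  3  'fef'
  19  s[10:],s[0:]  2  'fe'
  20  s[0:],s[12:]  1  'f'
  21  s[12:],s[13:]  1  'f'
  22  s[13:],s[17:]  0  ''
  23  s[17:],s[24:]  0  ''
  24  s[24:],s[14:]  1  'h'
  25  s[14:],s[2:]  1  'h'
  26  s[2:],s[16:]  1  'h'

n(n+1)/2 = 27·28/2 = 378
Σ LCP = 0 + 3 + 1 + 2 + 0 + 2 + 1 + 0 + 1 + 1 + 1 + 0 + 1 + 2 + 1 + 0 + 1 + 1 + 3 + 2 + 1 + 1 + 0 + 0 + 1 + 1 + 1 = 28
distinct = 378 − 28 = 350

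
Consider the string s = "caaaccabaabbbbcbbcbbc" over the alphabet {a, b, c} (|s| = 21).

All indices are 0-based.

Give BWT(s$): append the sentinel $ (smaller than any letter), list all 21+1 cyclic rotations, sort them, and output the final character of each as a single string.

rank  rotation                last
    0  $caaaccabaabbbbcbbcbbc  c
    1  aaaccabaabbbbcbbcbbc$c  c
    2  aabbbbcbbcbbc$caaaccab  b
    3  aaccabaabbbbcbbcbbc$ca  a
    4  abaabbbbcbbcbbc$caaacc  c
    5  abbbbcbbcbbc$caaaccaba  a
    6  accabaabbbbcbbcbbc$caa  a
    7  baabbbbcbbcbbc$caaacca  a
    8  bbbbcbbcbbc$caaaccabaa  a
    9  bbbcbbcbbc$caaaccabaab  b
   10  bbc$caaaccabaabbbbcbbc  c
   11  bbcbbc$caaaccabaabbbbc  c
   12  bbcbbcbbc$caaaccabaabb  b
   13  bc$caaaccabaabbbbcbbcb  b
   14  bcbbc$caaaccabaabbbbcb  b
   15  bcbbcbbc$caaaccabaabbb  b
   16  c$caaaccabaabbbbcbbcbb  b
   17  caaaccabaabbbbcbbcbbc$  $
   18  cabaabbbbcbbcbbc$caaac  c
   19  cbbc$caaaccabaabbbbcbb  b
   20  cbbcbbc$caaaccabaabbbb  b
   21  ccabaabbbbcbbcbbc$caaa  a

ccbacaaaabccbbbbb$cbba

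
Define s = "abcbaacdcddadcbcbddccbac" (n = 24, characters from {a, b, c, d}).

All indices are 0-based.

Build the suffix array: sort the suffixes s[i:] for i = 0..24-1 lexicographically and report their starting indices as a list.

[4, 0, 22, 5, 11, 3, 21, 1, 14, 16, 23, 2, 20, 13, 15, 19, 6, 8, 10, 12, 18, 7, 9, 17]

sorted suffixes:
  #0 SA[0]=4  'aacdcddadcbcbddccbac'
  #1 SA[1]=0  'abcbaacdcddadcbcbddccbac'
  #2 SA[2]=22  'ac'
  #3 SA[3]=5  'acdcddadcbcbddccbac'
  #4 SA[4]=11  'adcbcbddccbac'
  #5 SA[5]=3  'baacdcddadcbcbddccbac'
  #6 SA[6]=21  'bac'
  #7 SA[7]=1  'bcbaacdcddadcbcbddccbac'
  #8 SA[8]=14  'bcbddccbac'
  #9 SA[9]=16  'bddccbac'
  #10 SA[10]=23  'c'
  #11 SA[11]=2  'cbaacdcddadcbcbddccbac'
  #12 SA[12]=20  'cbac'
  #13 SA[13]=13  'cbcbddccbac'
  #14 SA[14]=15  'cbddccbac'
  #15 SA[15]=19  'ccbac'
  #16 SA[16]=6  'cdcddadcbcbddccbac'
  #17 SA[17]=8  'cddadcbcbddccbac'
  #18 SA[18]=10  'dadcbcbddccbac'
  #19 SA[19]=12  'dcbcbddccbac'
  #20 SA[20]=18  'dccbac'
  #21 SA[21]=7  'dcddadcbcbddccbac'
  #22 SA[22]=9  'ddadcbcbddccbac'
  #23 SA[23]=17  'ddccbac'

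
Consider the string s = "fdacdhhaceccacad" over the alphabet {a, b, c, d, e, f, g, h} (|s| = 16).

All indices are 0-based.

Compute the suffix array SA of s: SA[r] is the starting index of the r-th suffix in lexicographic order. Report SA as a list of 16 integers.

rank | idx | suffix
   0 |  12 | acad
   1 |   2 | acdhhaceccacad
   2 |   7 | aceccacad
   3 |  14 | ad
   4 |  11 | cacad
   5 |  13 | cad
   6 |  10 | ccacad
   7 |   3 | cdhhaceccacad
   8 |   8 | ceccacad
   9 |  15 | d
  10 |   1 | dacdhhaceccacad
  11 |   4 | dhhaceccacad
  12 |   9 | eccacad
  13 |   0 | fdacdhhaceccacad
  14 |   6 | haceccacad
  15 |   5 | hhaceccacad

[12, 2, 7, 14, 11, 13, 10, 3, 8, 15, 1, 4, 9, 0, 6, 5]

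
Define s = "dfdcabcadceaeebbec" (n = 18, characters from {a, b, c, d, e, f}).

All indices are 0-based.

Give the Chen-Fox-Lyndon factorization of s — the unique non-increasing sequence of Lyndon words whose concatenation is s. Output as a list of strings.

["df", "d", "c", "abcadceaeebbec"]

emit factor 1: 'df' (i=0, period=2)
emit factor 2: 'd' (i=2, period=1)
emit factor 3: 'c' (i=3, period=1)
emit factor 4: 'abcadceaeebbec' (i=4, period=14)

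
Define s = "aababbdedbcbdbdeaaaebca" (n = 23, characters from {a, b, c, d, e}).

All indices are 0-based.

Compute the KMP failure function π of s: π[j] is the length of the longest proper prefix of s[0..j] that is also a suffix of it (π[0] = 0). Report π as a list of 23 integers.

[0, 1, 0, 1, 0, 0, 0, 0, 0, 0, 0, 0, 0, 0, 0, 0, 1, 2, 2, 0, 0, 0, 1]

π[0] = 0
j=1 s[j]='a': π[1]=1 (border 'a')
j=2 s[j]='b': k: 1→0; π[2]=0 (border '')
j=3 s[j]='a': π[3]=1 (border 'a')
j=4 s[j]='b': k: 1→0; π[4]=0 (border '')
j=5 s[j]='b': π[5]=0 (border '')
j=6 s[j]='d': π[6]=0 (border '')
j=7 s[j]='e': π[7]=0 (border '')
j=8 s[j]='d': π[8]=0 (border '')
j=9 s[j]='b': π[9]=0 (border '')
j=10 s[j]='c': π[10]=0 (border '')
j=11 s[j]='b': π[11]=0 (border '')
j=12 s[j]='d': π[12]=0 (border '')
j=13 s[j]='b': π[13]=0 (border '')
j=14 s[j]='d': π[14]=0 (border '')
j=15 s[j]='e': π[15]=0 (border '')
j=16 s[j]='a': π[16]=1 (border 'a')
j=17 s[j]='a': π[17]=2 (border 'aa')
j=18 s[j]='a': k: 2→1; π[18]=2 (border 'aa')
j=19 s[j]='e': k: 2→1→0; π[19]=0 (border '')
j=20 s[j]='b': π[20]=0 (border '')
j=21 s[j]='c': π[21]=0 (border '')
j=22 s[j]='a': π[22]=1 (border 'a')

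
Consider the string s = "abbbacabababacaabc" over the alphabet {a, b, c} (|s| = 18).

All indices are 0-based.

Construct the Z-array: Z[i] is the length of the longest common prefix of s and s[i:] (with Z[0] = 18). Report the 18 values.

[18, 0, 0, 0, 1, 0, 2, 0, 2, 0, 2, 0, 1, 0, 1, 2, 0, 0]

Z[0]=18
i=1: outside box; Z[1]=0
i=2: outside box; Z[2]=0
i=3: outside box; Z[3]=0
i=4: outside box; Z[4]=1 scan→box=[4,5)
i=5: outside box; Z[5]=0
i=6: outside box; Z[6]=2 scan→box=[6,8)
i=7: min(r-i=1, Z[1]=0)=0; Z[7]=0
i=8: outside box; Z[8]=2 scan→box=[8,10)
i=9: min(r-i=1, Z[1]=0)=0; Z[9]=0
i=10: outside box; Z[10]=2 scan→box=[10,12)
i=11: min(r-i=1, Z[1]=0)=0; Z[11]=0
i=12: outside box; Z[12]=1 scan→box=[12,13)
i=13: outside box; Z[13]=0
i=14: outside box; Z[14]=1 scan→box=[14,15)
i=15: outside box; Z[15]=2 scan→box=[15,17)
i=16: min(r-i=1, Z[1]=0)=0; Z[16]=0
i=17: outside box; Z[17]=0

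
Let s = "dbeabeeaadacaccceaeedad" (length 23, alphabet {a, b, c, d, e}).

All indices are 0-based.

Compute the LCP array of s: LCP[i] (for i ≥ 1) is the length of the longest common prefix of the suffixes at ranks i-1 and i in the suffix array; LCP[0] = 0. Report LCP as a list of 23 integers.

rank→(start, suffix):
  0 → (7, 'aadacaccceaeedad')
  1 → (3, 'abeeaadacaccceaeedad')
  2 → (10, 'acaccceaeedad')
  3 → (12, 'accceaeedad')
  4 → (21, 'ad')
  5 → (8, 'adacaccceaeedad')
  6 → (17, 'aeedad')
  7 → (1, 'beabeeaadacaccceaeedad')
  8 → (4, 'beeaadacaccceaeedad')
  9 → (11, 'caccceaeedad')
  10 → (13, 'ccceaeedad')
  11 → (14, 'cceaeedad')
  12 → (15, 'ceaeedad')
  13 → (22, 'd')
  14 → (9, 'dacaccceaeedad')
  15 → (20, 'dad')
  16 → (0, 'dbeabeeaadacaccceaeedad')
  17 → (6, 'eaadacaccceaeedad')
  18 → (2, 'eabeeaadacaccceaeedad')
  19 → (16, 'eaeedad')
  20 → (19, 'edad')
  21 → (5, 'eeaadacaccceaeedad')
  22 → (18, 'eedad')

SA = [7, 3, 10, 12, 21, 8, 17, 1, 4, 11, 13, 14, 15, 22, 9, 20, 0, 6, 2, 16, 19, 5, 18]
rank  pair      lcp
   1  s[7:],s[3:]  1  'a'
   2  s[3:],s[10:]  1  'a'
   3  s[10:],s[12:]  2  'ac'
   4  s[12:],s[21:]  1  'a'
   5  s[21:],s[8:]  2  'ad'
   6  s[8:],s[17:]  1  'a'
   7  s[17:],s[1:]  0  ''
   8  s[1:],s[4:]  2  'be'
   9  s[4:],s[11:]  0  ''
  10  s[11:],s[13:]  1  'c'
  11  s[13:],s[14:]  2  'cc'
  12  s[14:],s[15:]  1  'c'
  13  s[15:],s[22:]  0  ''
  14  s[22:],s[9:]  1  'd'
  15  s[9:],s[20:]  2  'da'
  16  s[20:],s[0:]  1  'd'
  17  s[0:],s[6:]  0  ''
  18  s[6:],s[2:]  2  'ea'
  19  s[2:],s[16:]  2  'ea'
  20  s[16:],s[19:]  1  'e'
  21  s[19:],s[5:]  1  'e'
  22  s[5:],s[18:]  2  'ee'

[0, 1, 1, 2, 1, 2, 1, 0, 2, 0, 1, 2, 1, 0, 1, 2, 1, 0, 2, 2, 1, 1, 2]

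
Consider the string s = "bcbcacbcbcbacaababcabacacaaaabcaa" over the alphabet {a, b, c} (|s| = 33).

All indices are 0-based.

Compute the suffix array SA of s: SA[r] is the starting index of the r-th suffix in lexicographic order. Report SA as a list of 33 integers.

[32, 31, 25, 26, 13, 27, 14, 19, 28, 16, 23, 11, 21, 4, 15, 10, 20, 29, 17, 2, 8, 0, 6, 30, 24, 12, 18, 22, 3, 9, 1, 7, 5]

sorted suffixes:
  #0 SA[0]=32  'a'
  #1 SA[1]=31  'aa'
  #2 SA[2]=25  'aaaabcaa'
  #3 SA[3]=26  'aaabcaa'
  #4 SA[4]=13  'aababcabacacaaaabcaa'
  #5 SA[5]=27  'aabcaa'
  #6 SA[6]=14  'ababcabacacaaaabcaa'
  #7 SA[7]=19  'abacacaaaabcaa'
  #8 SA[8]=28  'abcaa'
  #9 SA[9]=16  'abcabacacaaaabcaa'
  #10 SA[10]=23  'acaaaabcaa'
  #11 SA[11]=11  'acaababcabacacaaaabcaa'
  #12 SA[12]=21  'acacaaaabcaa'
  #13 SA[13]=4  'acbcbcbacaababcabacacaaaabcaa'
  #14 SA[14]=15  'babcabacacaaaabcaa'
  #15 SA[15]=10  'bacaababcabacacaaaabcaa'
  #16 SA[16]=20  'bacacaaaabcaa'
  #17 SA[17]=29  'bcaa'
  #18 SA[18]=17  'bcabacacaaaabcaa'
  #19 SA[19]=2  'bcacbcbcbacaababcabacacaaaabcaa'
  #20 SA[20]=8  'bcbacaababcabacacaaaabcaa'
  #21 SA[21]=0  'bcbcacbcbcbacaababcabacacaaaabcaa'
  #22 SA[22]=6  'bcbcbacaababcabacacaaaabcaa'
  #23 SA[23]=30  'caa'
  #24 SA[24]=24  'caaaabcaa'
  #25 SA[25]=12  'caababcabacacaaaabcaa'
  #26 SA[26]=18  'cabacacaaaabcaa'
  #27 SA[27]=22  'cacaaaabcaa'
  #28 SA[28]=3  'cacbcbcbacaababcabacacaaaabcaa'
  #29 SA[29]=9  'cbacaababcabacacaaaabcaa'
  #30 SA[30]=1  'cbcacbcbcbacaababcabacacaaaabcaa'
  #31 SA[31]=7  'cbcbacaababcabacacaaaabcaa'
  #32 SA[32]=5  'cbcbcbacaababcabacacaaaabcaa'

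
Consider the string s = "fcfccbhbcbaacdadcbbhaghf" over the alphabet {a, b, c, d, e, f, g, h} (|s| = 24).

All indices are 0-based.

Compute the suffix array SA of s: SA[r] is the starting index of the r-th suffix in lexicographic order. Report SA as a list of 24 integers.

sorted suffixes:
  #0 SA[0]=10  'aacdadcbbhaghf'
  #1 SA[1]=11  'acdadcbbhaghf'
  #2 SA[2]=14  'adcbbhaghf'
  #3 SA[3]=20  'aghf'
  #4 SA[4]=9  'baacdadcbbhaghf'
  #5 SA[5]=17  'bbhaghf'
  #6 SA[6]=7  'bcbaacdadcbbhaghf'
  #7 SA[7]=18  'bhaghf'
  #8 SA[8]=5  'bhbcbaacdadcbbhaghf'
  #9 SA[9]=8  'cbaacdadcbbhaghf'
  #10 SA[10]=16  'cbbhaghf'
  #11 SA[11]=4  'cbhbcbaacdadcbbhaghf'
  #12 SA[12]=3  'ccbhbcbaacdadcbbhaghf'
  #13 SA[13]=12  'cdadcbbhaghf'
  #14 SA[14]=1  'cfccbhbcbaacdadcbbhaghf'
  #15 SA[15]=13  'dadcbbhaghf'
  #16 SA[16]=15  'dcbbhaghf'
  #17 SA[17]=23  'f'
  #18 SA[18]=2  'fccbhbcbaacdadcbbhaghf'
  #19 SA[19]=0  'fcfccbhbcbaacdadcbbhaghf'
  #20 SA[20]=21  'ghf'
  #21 SA[21]=19  'haghf'
  #22 SA[22]=6  'hbcbaacdadcbbhaghf'
  #23 SA[23]=22  'hf'

[10, 11, 14, 20, 9, 17, 7, 18, 5, 8, 16, 4, 3, 12, 1, 13, 15, 23, 2, 0, 21, 19, 6, 22]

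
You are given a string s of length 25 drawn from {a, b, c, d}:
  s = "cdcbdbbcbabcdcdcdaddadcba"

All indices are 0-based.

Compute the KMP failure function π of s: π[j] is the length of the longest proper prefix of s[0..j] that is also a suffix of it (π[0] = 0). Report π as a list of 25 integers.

[0, 0, 1, 0, 0, 0, 0, 1, 0, 0, 0, 1, 2, 3, 2, 3, 2, 0, 0, 0, 0, 0, 1, 0, 0]

π[0] = 0
j=1 s[j]='d': π[1]=0 (border '')
j=2 s[j]='c': π[2]=1 (border 'c')
j=3 s[j]='b': k: 1→0; π[3]=0 (border '')
j=4 s[j]='d': π[4]=0 (border '')
j=5 s[j]='b': π[5]=0 (border '')
j=6 s[j]='b': π[6]=0 (border '')
j=7 s[j]='c': π[7]=1 (border 'c')
j=8 s[j]='b': k: 1→0; π[8]=0 (border '')
j=9 s[j]='a': π[9]=0 (border '')
j=10 s[j]='b': π[10]=0 (border '')
j=11 s[j]='c': π[11]=1 (border 'c')
j=12 s[j]='d': π[12]=2 (border 'cd')
j=13 s[j]='c': π[13]=3 (border 'cdc')
j=14 s[j]='d': k: 3→1; π[14]=2 (border 'cd')
j=15 s[j]='c': π[15]=3 (border 'cdc')
j=16 s[j]='d': k: 3→1; π[16]=2 (border 'cd')
j=17 s[j]='a': k: 2→0; π[17]=0 (border '')
j=18 s[j]='d': π[18]=0 (border '')
j=19 s[j]='d': π[19]=0 (border '')
j=20 s[j]='a': π[20]=0 (border '')
j=21 s[j]='d': π[21]=0 (border '')
j=22 s[j]='c': π[22]=1 (border 'c')
j=23 s[j]='b': k: 1→0; π[23]=0 (border '')
j=24 s[j]='a': π[24]=0 (border '')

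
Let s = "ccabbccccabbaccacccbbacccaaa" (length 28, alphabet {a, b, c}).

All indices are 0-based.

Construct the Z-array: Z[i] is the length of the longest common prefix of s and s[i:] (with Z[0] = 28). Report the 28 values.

[28, 1, 0, 0, 0, 2, 2, 5, 1, 0, 0, 0, 0, 3, 1, 0, 2, 2, 1, 0, 0, 0, 2, 3, 1, 0, 0, 0]

Z[0]=28
i=1: i≥r, start 0; Z[1]=1 scan→box=[1,2)
i=2: i≥r, start 0; Z[2]=0
i=3: i≥r, start 0; Z[3]=0
i=4: i≥r, start 0; Z[4]=0
i=5: i≥r, start 0; Z[5]=2 scan→box=[5,7)
i=6: min(r-i=1, Z[1]=1)=1; Z[6]=2 scan→box=[6,8)
i=7: min(r-i=1, Z[1]=1)=1; Z[7]=5 scan→box=[7,12)
i=8: min(r-i=4, Z[1]=1)=1; Z[8]=1
i=9: min(r-i=3, Z[2]=0)=0; Z[9]=0
i=10: min(r-i=2, Z[3]=0)=0; Z[10]=0
i=11: min(r-i=1, Z[4]=0)=0; Z[11]=0
i=12: i≥r, start 0; Z[12]=0
i=13: i≥r, start 0; Z[13]=3 scan→box=[13,16)
i=14: min(r-i=2, Z[1]=1)=1; Z[14]=1
i=15: min(r-i=1, Z[2]=0)=0; Z[15]=0
i=16: i≥r, start 0; Z[16]=2 scan→box=[16,18)
i=17: min(r-i=1, Z[1]=1)=1; Z[17]=2 scan→box=[17,19)
i=18: min(r-i=1, Z[1]=1)=1; Z[18]=1
i=19: i≥r, start 0; Z[19]=0
i=20: i≥r, start 0; Z[20]=0
i=21: i≥r, start 0; Z[21]=0
i=22: i≥r, start 0; Z[22]=2 scan→box=[22,24)
i=23: min(r-i=1, Z[1]=1)=1; Z[23]=3 scan→box=[23,26)
i=24: min(r-i=2, Z[1]=1)=1; Z[24]=1
i=25: min(r-i=1, Z[2]=0)=0; Z[25]=0
i=26: i≥r, start 0; Z[26]=0
i=27: i≥r, start 0; Z[27]=0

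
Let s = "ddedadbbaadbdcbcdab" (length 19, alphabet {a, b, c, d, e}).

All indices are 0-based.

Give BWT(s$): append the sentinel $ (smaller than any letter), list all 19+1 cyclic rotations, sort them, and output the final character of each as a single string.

rank  rotation              last
    0  $ddedadbbaadbdcbcdab  b
    1  aadbdcbcdab$ddedadbb  b
    2  ab$ddedadbbaadbdcbcd  d
    3  adbbaadbdcbcdab$dded  d
    4  adbdcbcdab$ddedadbba  a
    5  b$ddedadbbaadbdcbcda  a
    6  baadbdcbcdab$ddedadb  b
    7  bbaadbdcbcdab$ddedad  d
    8  bcdab$ddedadbbaadbdc  c
    9  bdcbcdab$ddedadbbaad  d
   10  cbcdab$ddedadbbaadbd  d
   11  cdab$ddedadbbaadbdcb  b
   12  dab$ddedadbbaadbdcbc  c
   13  dadbbaadbdcbcdab$dde  e
   14  dbbaadbdcbcdab$ddeda  a
   15  dbdcbcdab$ddedadbbaa  a
   16  dcbcdab$ddedadbbaadb  b
   17  ddedadbbaadbdcbcdab$  $
   18  dedadbbaadbdcbcdab$d  d
   19  edadbbaadbdcbcdab$dd  d

bbddaabdcddbceaab$dd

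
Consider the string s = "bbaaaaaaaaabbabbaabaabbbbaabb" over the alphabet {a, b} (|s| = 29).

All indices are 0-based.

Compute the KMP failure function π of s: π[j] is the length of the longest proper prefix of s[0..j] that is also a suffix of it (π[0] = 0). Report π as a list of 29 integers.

[0, 1, 0, 0, 0, 0, 0, 0, 0, 0, 0, 1, 2, 3, 1, 2, 3, 4, 1, 0, 0, 1, 2, 2, 2, 3, 4, 1, 2]

π[0] = 0
j=1 s[j]='b': π[1]=1 (border 'b')
j=2 s[j]='a': k: 1→0; π[2]=0 (border '')
j=3 s[j]='a': π[3]=0 (border '')
j=4 s[j]='a': π[4]=0 (border '')
j=5 s[j]='a': π[5]=0 (border '')
j=6 s[j]='a': π[6]=0 (border '')
j=7 s[j]='a': π[7]=0 (border '')
j=8 s[j]='a': π[8]=0 (border '')
j=9 s[j]='a': π[9]=0 (border '')
j=10 s[j]='a': π[10]=0 (border '')
j=11 s[j]='b': π[11]=1 (border 'b')
j=12 s[j]='b': π[12]=2 (border 'bb')
j=13 s[j]='a': π[13]=3 (border 'bba')
j=14 s[j]='b': k: 3→0; π[14]=1 (border 'b')
j=15 s[j]='b': π[15]=2 (border 'bb')
j=16 s[j]='a': π[16]=3 (border 'bba')
j=17 s[j]='a': π[17]=4 (border 'bbaa')
j=18 s[j]='b': k: 4→0; π[18]=1 (border 'b')
j=19 s[j]='a': k: 1→0; π[19]=0 (border '')
j=20 s[j]='a': π[20]=0 (border '')
j=21 s[j]='b': π[21]=1 (border 'b')
j=22 s[j]='b': π[22]=2 (border 'bb')
j=23 s[j]='b': k: 2→1; π[23]=2 (border 'bb')
j=24 s[j]='b': k: 2→1; π[24]=2 (border 'bb')
j=25 s[j]='a': π[25]=3 (border 'bba')
j=26 s[j]='a': π[26]=4 (border 'bbaa')
j=27 s[j]='b': k: 4→0; π[27]=1 (border 'b')
j=28 s[j]='b': π[28]=2 (border 'bb')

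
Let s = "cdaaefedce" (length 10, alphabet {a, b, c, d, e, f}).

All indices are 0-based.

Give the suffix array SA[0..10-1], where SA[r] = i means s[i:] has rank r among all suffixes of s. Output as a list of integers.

rank | idx | suffix
   0 |   2 | aaefedce
   1 |   3 | aefedce
   2 |   0 | cdaaefedce
   3 |   8 | ce
   4 |   1 | daaefedce
   5 |   7 | dce
   6 |   9 | e
   7 |   6 | edce
   8 |   4 | efedce
   9 |   5 | fedce

[2, 3, 0, 8, 1, 7, 9, 6, 4, 5]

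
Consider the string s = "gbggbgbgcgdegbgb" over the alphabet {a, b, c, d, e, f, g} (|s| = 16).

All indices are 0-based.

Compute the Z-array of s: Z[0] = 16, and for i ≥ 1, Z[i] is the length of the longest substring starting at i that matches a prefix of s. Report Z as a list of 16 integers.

Z[0]=16
i=1: fresh scan; Z[1]=0
i=2: fresh scan; Z[2]=1 grow→box=[2,3)
i=3: fresh scan; Z[3]=3 grow→box=[3,6)
i=4: min(r-i=2, Z[1]=0)=0; Z[4]=0
i=5: min(r-i=1, Z[2]=1)=1; Z[5]=3 grow→box=[5,8)
i=6: min(r-i=2, Z[1]=0)=0; Z[6]=0
i=7: min(r-i=1, Z[2]=1)=1; Z[7]=1
i=8: fresh scan; Z[8]=0
i=9: fresh scan; Z[9]=1 grow→box=[9,10)
i=10: fresh scan; Z[10]=0
i=11: fresh scan; Z[11]=0
i=12: fresh scan; Z[12]=3 grow→box=[12,15)
i=13: min(r-i=2, Z[1]=0)=0; Z[13]=0
i=14: min(r-i=1, Z[2]=1)=1; Z[14]=2 grow→box=[14,16)
i=15: min(r-i=1, Z[1]=0)=0; Z[15]=0

[16, 0, 1, 3, 0, 3, 0, 1, 0, 1, 0, 0, 3, 0, 2, 0]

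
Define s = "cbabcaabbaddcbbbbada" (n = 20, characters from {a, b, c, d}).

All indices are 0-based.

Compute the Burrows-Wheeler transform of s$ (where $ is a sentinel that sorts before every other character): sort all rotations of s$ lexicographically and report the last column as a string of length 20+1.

adcabbbcbbbabcab$dada

rank  rotation               last
    0  $cbabcaabbaddcbbbbada  a
    1  a$cbabcaabbaddcbbbbad  d
    2  aabbaddcbbbbada$cbabc  c
    3  abbaddcbbbbada$cbabca  a
    4  abcaabbaddcbbbbada$cb  b
    5  ada$cbabcaabbaddcbbbb  b
    6  addcbbbbada$cbabcaabb  b
    7  babcaabbaddcbbbbada$c  c
    8  bada$cbabcaabbaddcbbb  b
    9  baddcbbbbada$cbabcaab  b
   10  bbada$cbabcaabbaddcbb  b
   11  bbaddcbbbbada$cbabcaa  a
   12  bbbada$cbabcaabbaddcb  b
   13  bbbbada$cbabcaabbaddc  c
   14  bcaabbaddcbbbbada$cba  a
   15  caabbaddcbbbbada$cbab  b
   16  cbabcaabbaddcbbbbada$  $
   17  cbbbbada$cbabcaabbadd  d
   18  da$cbabcaabbaddcbbbba  a
   19  dcbbbbada$cbabcaabbad  d
   20  ddcbbbbada$cbabcaabba  a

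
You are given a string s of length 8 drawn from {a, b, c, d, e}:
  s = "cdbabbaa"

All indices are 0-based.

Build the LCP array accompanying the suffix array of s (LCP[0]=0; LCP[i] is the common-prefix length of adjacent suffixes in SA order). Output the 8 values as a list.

[0, 1, 1, 0, 2, 1, 0, 0]

rank | idx | suffix
   0 |   7 | a
   1 |   6 | aa
   2 |   3 | abbaa
   3 |   5 | baa
   4 |   2 | babbaa
   5 |   4 | bbaa
   6 |   0 | cdbabbaa
   7 |   1 | dbabbaa

SA = [7, 6, 3, 5, 2, 4, 0, 1]
i: (SA[i-1],SA[i]) lcp shared
  1: (7,6) 1 'a'
  2: (6,3) 1 'a'
  3: (3,5) 0 ''
  4: (5,2) 2 'ba'
  5: (2,4) 1 'b'
  6: (4,0) 0 ''
  7: (0,1) 0 ''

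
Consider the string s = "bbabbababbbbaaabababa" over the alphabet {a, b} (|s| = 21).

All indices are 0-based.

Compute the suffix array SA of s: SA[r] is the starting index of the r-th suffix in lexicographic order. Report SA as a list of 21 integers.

sorted suffixes:
  #0 SA[0]=20  'a'
  #1 SA[1]=12  'aaabababa'
  #2 SA[2]=13  'aabababa'
  #3 SA[3]=18  'aba'
  #4 SA[4]=16  'ababa'
  #5 SA[5]=14  'abababa'
  #6 SA[6]=5  'ababbbbaaabababa'
  #7 SA[7]=2  'abbababbbbaaabababa'
  #8 SA[8]=7  'abbbbaaabababa'
  #9 SA[9]=19  'ba'
  #10 SA[10]=11  'baaabababa'
  #11 SA[11]=17  'baba'
  #12 SA[12]=15  'bababa'
  #13 SA[13]=4  'bababbbbaaabababa'
  #14 SA[14]=1  'babbababbbbaaabababa'
  #15 SA[15]=6  'babbbbaaabababa'
  #16 SA[16]=10  'bbaaabababa'
  #17 SA[17]=3  'bbababbbbaaabababa'
  #18 SA[18]=0  'bbabbababbbbaaabababa'
  #19 SA[19]=9  'bbbaaabababa'
  #20 SA[20]=8  'bbbbaaabababa'

[20, 12, 13, 18, 16, 14, 5, 2, 7, 19, 11, 17, 15, 4, 1, 6, 10, 3, 0, 9, 8]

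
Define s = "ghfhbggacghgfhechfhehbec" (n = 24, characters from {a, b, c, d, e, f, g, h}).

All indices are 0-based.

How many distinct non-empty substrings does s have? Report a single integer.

274

sorted suffixes:
  #0 SA[0]=7  'acghgfhechfhehbec'
  #1 SA[1]=21  'bec'
  #2 SA[2]=4  'bggacghgfhechfhehbec'
  #3 SA[3]=23  'c'
  #4 SA[4]=8  'cghgfhechfhehbec'
  #5 SA[5]=15  'chfhehbec'
  #6 SA[6]=22  'ec'
  #7 SA[7]=14  'echfhehbec'
  #8 SA[8]=19  'ehbec'
  #9 SA[9]=2  'fhbggacghgfhechfhehbec'
  #10 SA[10]=12  'fhechfhehbec'
  #11 SA[11]=17  'fhehbec'
  #12 SA[12]=6  'gacghgfhechfhehbec'
  #13 SA[13]=11  'gfhechfhehbec'
  #14 SA[14]=5  'ggacghgfhechfhehbec'
  #15 SA[15]=0  'ghfhbggacghgfhechfhehbec'
  #16 SA[16]=9  'ghgfhechfhehbec'
  #17 SA[17]=20  'hbec'
  #18 SA[18]=3  'hbggacghgfhechfhehbec'
  #19 SA[19]=13  'hechfhehbec'
  #20 SA[20]=18  'hehbec'
  #21 SA[21]=1  'hfhbggacghgfhechfhehbec'
  #22 SA[22]=16  'hfhehbec'
  #23 SA[23]=10  'hgfhechfhehbec'

SA = [7, 21, 4, 23, 8, 15, 22, 14, 19, 2, 12, 17, 6, 11, 5, 0, 9, 20, 3, 13, 18, 1, 16, 10]
rank  pair      lcp
   1  s[7:],s[21:]  0  ''
   2  s[21:],s[4:]  1  'b'
   3  s[4:],s[23:]  0  ''
   4  s[23:],s[8:]  1  'c'
   5  s[8:],s[15:]  1  'c'
   6  s[15:],s[22:]  0  ''
   7  s[22:],s[14:]  2  'ec'
   8  s[14:],s[19:]  1  'e'
   9  s[19:],s[2:]  0  ''
  10  s[2:],s[12:]  2  'fh'
  11  s[12:],s[17:]  3  'fhe'
  12  s[17:],s[6:]  0  ''
  13  s[6:],s[11:]  1  'g'
  14  s[11:],s[5:]  1  'g'
  15  s[5:],s[0:]  1  'g'
  16  s[0:],s[9:]  2  'gh'
  17  s[9:],s[20:]  0  ''
  18  s[20:],s[3:]  2  'hb'
  19  s[3:],s[13:]  1  'h'
  20  s[13:],s[18:]  2  'he'
  21  s[18:],s[1:]  1  'h'
  22  s[1:],s[16:]  3  'hfh'
  23  s[16:],s[10:]  1  'h'

n(n+1)/2 = 24·25/2 = 300
Σ LCP = 0 + 0 + 1 + 0 + 1 + 1 + 0 + 2 + 1 + 0 + 2 + 3 + 0 + 1 + 1 + 1 + 2 + 0 + 2 + 1 + 2 + 1 + 3 + 1 = 26
distinct = 300 − 26 = 274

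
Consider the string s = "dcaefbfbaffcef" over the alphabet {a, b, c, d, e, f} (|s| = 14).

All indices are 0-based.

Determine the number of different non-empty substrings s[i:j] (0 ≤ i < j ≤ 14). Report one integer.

95

rank→(start, suffix):
  0 → (2, 'aefbfbaffcef')
  1 → (8, 'affcef')
  2 → (7, 'baffcef')
  3 → (5, 'bfbaffcef')
  4 → (1, 'caefbfbaffcef')
  5 → (11, 'cef')
  6 → (0, 'dcaefbfbaffcef')
  7 → (12, 'ef')
  8 → (3, 'efbfbaffcef')
  9 → (13, 'f')
  10 → (6, 'fbaffcef')
  11 → (4, 'fbfbaffcef')
  12 → (10, 'fcef')
  13 → (9, 'ffcef')

SA = [2, 8, 7, 5, 1, 11, 0, 12, 3, 13, 6, 4, 10, 9]
i: (SA[i-1],SA[i]) lcp shared
  1: (2,8) 1 'a'
  2: (8,7) 0 ''
  3: (7,5) 1 'b'
  4: (5,1) 0 ''
  5: (1,11) 1 'c'
  6: (11,0) 0 ''
  7: (0,12) 0 ''
  8: (12,3) 2 'ef'
  9: (3,13) 0 ''
  10: (13,6) 1 'f'
  11: (6,4) 2 'fb'
  12: (4,10) 1 'f'
  13: (10,9) 1 'f'

n(n+1)/2 = 14·15/2 = 105
Σ LCP = 0 + 1 + 0 + 1 + 0 + 1 + 0 + 0 + 2 + 0 + 1 + 2 + 1 + 1 = 10
distinct = 105 − 10 = 95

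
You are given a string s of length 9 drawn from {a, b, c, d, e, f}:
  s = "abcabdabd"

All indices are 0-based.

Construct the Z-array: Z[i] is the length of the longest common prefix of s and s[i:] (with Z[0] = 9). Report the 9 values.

[9, 0, 0, 2, 0, 0, 2, 0, 0]

Z[0]=9
i=1: outside box; Z[1]=0
i=2: outside box; Z[2]=0
i=3: outside box; Z[3]=2 scan→box=[3,5)
i=4: min(r-i=1, Z[1]=0)=0; Z[4]=0
i=5: outside box; Z[5]=0
i=6: outside box; Z[6]=2 scan→box=[6,8)
i=7: min(r-i=1, Z[1]=0)=0; Z[7]=0
i=8: outside box; Z[8]=0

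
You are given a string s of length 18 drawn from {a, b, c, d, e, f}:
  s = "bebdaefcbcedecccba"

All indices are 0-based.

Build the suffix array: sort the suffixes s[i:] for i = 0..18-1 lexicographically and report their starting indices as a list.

rank | idx | suffix
   0 |  17 | a
   1 |   4 | aefcbcedecccba
   2 |  16 | ba
   3 |   8 | bcedecccba
   4 |   2 | bdaefcbcedecccba
   5 |   0 | bebdaefcbcedecccba
   6 |  15 | cba
   7 |   7 | cbcedecccba
   8 |  14 | ccba
   9 |  13 | cccba
  10 |   9 | cedecccba
  11 |   3 | daefcbcedecccba
  12 |  11 | decccba
  13 |   1 | ebdaefcbcedecccba
  14 |  12 | ecccba
  15 |  10 | edecccba
  16 |   5 | efcbcedecccba
  17 |   6 | fcbcedecccba

[17, 4, 16, 8, 2, 0, 15, 7, 14, 13, 9, 3, 11, 1, 12, 10, 5, 6]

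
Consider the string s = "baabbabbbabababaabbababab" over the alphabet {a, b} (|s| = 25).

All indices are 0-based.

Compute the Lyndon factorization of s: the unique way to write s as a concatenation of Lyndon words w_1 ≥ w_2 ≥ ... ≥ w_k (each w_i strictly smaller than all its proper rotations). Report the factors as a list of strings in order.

["b", "aabbabbbababab", "aabbababab"]

emit factor 1: 'b' (i=0, period=1)
emit factor 2: 'aabbabbbababab' (i=1, period=14)
emit factor 3: 'aabbababab' (i=15, period=10)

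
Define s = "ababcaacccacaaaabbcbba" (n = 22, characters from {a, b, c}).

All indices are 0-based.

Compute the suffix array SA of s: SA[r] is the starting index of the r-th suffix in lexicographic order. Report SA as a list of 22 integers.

[21, 12, 13, 14, 5, 0, 15, 2, 10, 6, 20, 1, 19, 16, 3, 17, 11, 4, 9, 18, 8, 7]

rank | idx | suffix
   0 |  21 | a
   1 |  12 | aaaabbcbba
   2 |  13 | aaabbcbba
   3 |  14 | aabbcbba
   4 |   5 | aacccacaaaabbcbba
   5 |   0 | ababcaacccacaaaabbcbba
   6 |  15 | abbcbba
   7 |   2 | abcaacccacaaaabbcbba
   8 |  10 | acaaaabbcbba
   9 |   6 | acccacaaaabbcbba
  10 |  20 | ba
  11 |   1 | babcaacccacaaaabbcbba
  12 |  19 | bba
  13 |  16 | bbcbba
  14 |   3 | bcaacccacaaaabbcbba
  15 |  17 | bcbba
  16 |  11 | caaaabbcbba
  17 |   4 | caacccacaaaabbcbba
  18 |   9 | cacaaaabbcbba
  19 |  18 | cbba
  20 |   8 | ccacaaaabbcbba
  21 |   7 | cccacaaaabbcbba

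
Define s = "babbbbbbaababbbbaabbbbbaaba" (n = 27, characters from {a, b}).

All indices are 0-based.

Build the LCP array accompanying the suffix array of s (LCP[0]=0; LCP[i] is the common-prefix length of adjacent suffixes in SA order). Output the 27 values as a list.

[0, 1, 4, 3, 1, 3, 2, 5, 6, 0, 2, 5, 4, 2, 6, 1, 6, 5, 2, 7, 6, 3, 8, 7, 4, 9, 5]

rank→(start, suffix):
  0 → (26, 'a')
  1 → (23, 'aaba')
  2 → (8, 'aababbbbaabbbbbaaba')
  3 → (16, 'aabbbbbaaba')
  4 → (24, 'aba')
  5 → (9, 'ababbbbaabbbbbaaba')
  6 → (11, 'abbbbaabbbbbaaba')
  7 → (17, 'abbbbbaaba')
  8 → (1, 'abbbbbbaababbbbaabbbbbaaba')
  9 → (25, 'ba')
  10 → (22, 'baaba')
  11 → (7, 'baababbbbaabbbbbaaba')
  12 → (15, 'baabbbbbaaba')
  13 → (10, 'babbbbaabbbbbaaba')
  14 → (0, 'babbbbbbaababbbbaabbbbbaaba')
  15 → (21, 'bbaaba')
  16 → (6, 'bbaababbbbaabbbbbaaba')
  17 → (14, 'bbaabbbbbaaba')
  18 → (20, 'bbbaaba')
  19 → (5, 'bbbaababbbbaabbbbbaaba')
  20 → (13, 'bbbaabbbbbaaba')
  21 → (19, 'bbbbaaba')
  22 → (4, 'bbbbaababbbbaabbbbbaaba')
  23 → (12, 'bbbbaabbbbbaaba')
  24 → (18, 'bbbbbaaba')
  25 → (3, 'bbbbbaababbbbaabbbbbaaba')
  26 → (2, 'bbbbbbaababbbbaabbbbbaaba')

SA = [26, 23, 8, 16, 24, 9, 11, 17, 1, 25, 22, 7, 15, 10, 0, 21, 6, 14, 20, 5, 13, 19, 4, 12, 18, 3, 2]
i: (SA[i-1],SA[i]) lcp shared
  1: (26,23) 1 'a'
  2: (23,8) 4 'aaba'
  3: (8,16) 3 'aab'
  4: (16,24) 1 'a'
  5: (24,9) 3 'aba'
  6: (9,11) 2 'ab'
  7: (11,17) 5 'abbbb'
  8: (17,1) 6 'abbbbb'
  9: (1,25) 0 ''
  10: (25,22) 2 'ba'
  11: (22,7) 5 'baaba'
  12: (7,15) 4 'baab'
  13: (15,10) 2 'ba'
  14: (10,0) 6 'babbbb'
  15: (0,21) 1 'b'
  16: (21,6) 6 'bbaaba'
  17: (6,14) 5 'bbaab'
  18: (14,20) 2 'bb'
  19: (20,5) 7 'bbbaaba'
  20: (5,13) 6 'bbbaab'
  21: (13,19) 3 'bbb'
  22: (19,4) 8 'bbbbaaba'
  23: (4,12) 7 'bbbbaab'
  24: (12,18) 4 'bbbb'
  25: (18,3) 9 'bbbbbaaba'
  26: (3,2) 5 'bbbbb'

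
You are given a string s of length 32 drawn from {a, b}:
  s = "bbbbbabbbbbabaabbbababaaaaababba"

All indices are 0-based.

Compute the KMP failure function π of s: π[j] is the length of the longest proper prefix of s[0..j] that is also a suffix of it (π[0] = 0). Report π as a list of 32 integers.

π[0] = 0
j=1 s[j]='b': π[1]=1 (border 'b')
j=2 s[j]='b': π[2]=2 (border 'bb')
j=3 s[j]='b': π[3]=3 (border 'bbb')
j=4 s[j]='b': π[4]=4 (border 'bbbb')
j=5 s[j]='a': k: 4→3→2→1→0; π[5]=0 (border '')
j=6 s[j]='b': π[6]=1 (border 'b')
j=7 s[j]='b': π[7]=2 (border 'bb')
j=8 s[j]='b': π[8]=3 (border 'bbb')
j=9 s[j]='b': π[9]=4 (border 'bbbb')
j=10 s[j]='b': π[10]=5 (border 'bbbbb')
j=11 s[j]='a': π[11]=6 (border 'bbbbba')
j=12 s[j]='b': π[12]=7 (border 'bbbbbab')
j=13 s[j]='a': k: 7→1→0; π[13]=0 (border '')
j=14 s[j]='a': π[14]=0 (border '')
j=15 s[j]='b': π[15]=1 (border 'b')
j=16 s[j]='b': π[16]=2 (border 'bb')
j=17 s[j]='b': π[17]=3 (border 'bbb')
j=18 s[j]='a': k: 3→2→1→0; π[18]=0 (border '')
j=19 s[j]='b': π[19]=1 (border 'b')
j=20 s[j]='a': k: 1→0; π[20]=0 (border '')
j=21 s[j]='b': π[21]=1 (border 'b')
j=22 s[j]='a': k: 1→0; π[22]=0 (border '')
j=23 s[j]='a': π[23]=0 (border '')
j=24 s[j]='a': π[24]=0 (border '')
j=25 s[j]='a': π[25]=0 (border '')
j=26 s[j]='a': π[26]=0 (border '')
j=27 s[j]='b': π[27]=1 (border 'b')
j=28 s[j]='a': k: 1→0; π[28]=0 (border '')
j=29 s[j]='b': π[29]=1 (border 'b')
j=30 s[j]='b': π[30]=2 (border 'bb')
j=31 s[j]='a': k: 2→1→0; π[31]=0 (border '')

[0, 1, 2, 3, 4, 0, 1, 2, 3, 4, 5, 6, 7, 0, 0, 1, 2, 3, 0, 1, 0, 1, 0, 0, 0, 0, 0, 1, 0, 1, 2, 0]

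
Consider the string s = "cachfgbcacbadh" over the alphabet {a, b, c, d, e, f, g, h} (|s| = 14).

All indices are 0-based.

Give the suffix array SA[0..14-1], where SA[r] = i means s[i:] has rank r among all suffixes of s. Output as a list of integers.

rank | idx | suffix
   0 |   8 | acbadh
   1 |   1 | achfgbcacbadh
   2 |  11 | adh
   3 |  10 | badh
   4 |   6 | bcacbadh
   5 |   7 | cacbadh
   6 |   0 | cachfgbcacbadh
   7 |   9 | cbadh
   8 |   2 | chfgbcacbadh
   9 |  12 | dh
  10 |   4 | fgbcacbadh
  11 |   5 | gbcacbadh
  12 |  13 | h
  13 |   3 | hfgbcacbadh

[8, 1, 11, 10, 6, 7, 0, 9, 2, 12, 4, 5, 13, 3]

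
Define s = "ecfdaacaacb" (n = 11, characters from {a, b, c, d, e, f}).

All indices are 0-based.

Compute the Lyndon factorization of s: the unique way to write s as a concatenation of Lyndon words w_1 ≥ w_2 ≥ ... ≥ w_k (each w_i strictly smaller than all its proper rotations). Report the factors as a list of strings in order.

emit factor 1: 'e' (i=0, period=1)
emit factor 2: 'cfd' (i=1, period=3)
emit factor 3: 'aacaacb' (i=4, period=7)

["e", "cfd", "aacaacb"]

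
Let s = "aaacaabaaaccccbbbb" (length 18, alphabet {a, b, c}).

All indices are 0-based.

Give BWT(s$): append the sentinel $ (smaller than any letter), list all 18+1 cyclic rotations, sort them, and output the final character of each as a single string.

rank  rotation             last
    0  $aaacaabaaaccccbbbb  b
    1  aaacaabaaaccccbbbb$  $
    2  aaaccccbbbb$aaacaab  b
    3  aabaaaccccbbbb$aaac  c
    4  aacaabaaaccccbbbb$a  a
    5  aaccccbbbb$aaacaaba  a
    6  abaaaccccbbbb$aaaca  a
    7  acaabaaaccccbbbb$aa  a
    8  accccbbbb$aaacaabaa  a
    9  b$aaacaabaaaccccbbb  b
   10  baaaccccbbbb$aaacaa  a
   11  bb$aaacaabaaaccccbb  b
   12  bbb$aaacaabaaaccccb  b
   13  bbbb$aaacaabaaacccc  c
   14  caabaaaccccbbbb$aaa  a
   15  cbbbb$aaacaabaaaccc  c
   16  ccbbbb$aaacaabaaacc  c
   17  cccbbbb$aaacaabaaac  c
   18  ccccbbbb$aaacaabaaa  a

b$bcaaaaababbcaccca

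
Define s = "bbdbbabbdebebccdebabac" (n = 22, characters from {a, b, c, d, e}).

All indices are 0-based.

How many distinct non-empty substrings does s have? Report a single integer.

rank | idx | suffix
   0 |  18 | abac
   1 |   5 | abbdebebccdebabac
   2 |  20 | ac
   3 |  17 | babac
   4 |   4 | babbdebebccdebabac
   5 |  19 | bac
   6 |   3 | bbabbdebebccdebabac
   7 |   0 | bbdbbabbdebebccdebabac
   8 |   6 | bbdebebccdebabac
   9 |  12 | bccdebabac
  10 |   1 | bdbbabbdebebccdebabac
  11 |   7 | bdebebccdebabac
  12 |  10 | bebccdebabac
  13 |  21 | c
  14 |  13 | ccdebabac
  15 |  14 | cdebabac
  16 |   2 | dbbabbdebebccdebabac
  17 |  15 | debabac
  18 |   8 | debebccdebabac
  19 |  16 | ebabac
  20 |  11 | ebccdebabac
  21 |   9 | ebebccdebabac

SA = [18, 5, 20, 17, 4, 19, 3, 0, 6, 12, 1, 7, 10, 21, 13, 14, 2, 15, 8, 16, 11, 9]
rank  pair      lcp
   1  s[18:],s[5:]  2  'ab'
   2  s[5:],s[20:]  1  'a'
   3  s[20:],s[17:]  0  ''
   4  s[17:],s[4:]  3  'bab'
   5  s[4:],s[19:]  2  'ba'
   6  s[19:],s[3:]  1  'b'
   7  s[3:],s[0:]  2  'bb'
   8  s[0:],s[6:]  3  'bbd'
   9  s[6:],s[12:]  1  'b'
  10  s[12:],s[1:]  1  'b'
  11  s[1:],s[7:]  2  'bd'
  12  s[7:],s[10:]  1  'b'
  13  s[10:],s[21:]  0  ''
  14  s[21:],s[13:]  1  'c'
  15  s[13:],s[14:]  1  'c'
  16  s[14:],s[2:]  0  ''
  17  s[2:],s[15:]  1  'd'
  18  s[15:],s[8:]  3  'deb'
  19  s[8:],s[16:]  0  ''
  20  s[16:],s[11:]  2  'eb'
  21  s[11:],s[9:]  2  'eb'

n(n+1)/2 = 22·23/2 = 253
Σ LCP = 0 + 2 + 1 + 0 + 3 + 2 + 1 + 2 + 3 + 1 + 1 + 2 + 1 + 0 + 1 + 1 + 0 + 1 + 3 + 0 + 2 + 2 = 29
distinct = 253 − 29 = 224

224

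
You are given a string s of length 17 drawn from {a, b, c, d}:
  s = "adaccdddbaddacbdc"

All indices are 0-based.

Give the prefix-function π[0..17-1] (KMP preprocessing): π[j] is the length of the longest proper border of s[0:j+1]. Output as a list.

[0, 0, 1, 0, 0, 0, 0, 0, 0, 1, 2, 0, 1, 0, 0, 0, 0]

π[0] = 0
j=1 s[j]='d': π[1]=0 (border '')
j=2 s[j]='a': π[2]=1 (border 'a')
j=3 s[j]='c': k: 1→0; π[3]=0 (border '')
j=4 s[j]='c': π[4]=0 (border '')
j=5 s[j]='d': π[5]=0 (border '')
j=6 s[j]='d': π[6]=0 (border '')
j=7 s[j]='d': π[7]=0 (border '')
j=8 s[j]='b': π[8]=0 (border '')
j=9 s[j]='a': π[9]=1 (border 'a')
j=10 s[j]='d': π[10]=2 (border 'ad')
j=11 s[j]='d': k: 2→0; π[11]=0 (border '')
j=12 s[j]='a': π[12]=1 (border 'a')
j=13 s[j]='c': k: 1→0; π[13]=0 (border '')
j=14 s[j]='b': π[14]=0 (border '')
j=15 s[j]='d': π[15]=0 (border '')
j=16 s[j]='c': π[16]=0 (border '')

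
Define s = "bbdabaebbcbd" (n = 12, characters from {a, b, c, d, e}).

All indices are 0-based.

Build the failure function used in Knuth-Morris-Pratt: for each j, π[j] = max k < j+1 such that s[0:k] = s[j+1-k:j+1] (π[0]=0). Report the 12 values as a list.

[0, 1, 0, 0, 1, 0, 0, 1, 2, 0, 1, 0]

π[0] = 0
j=1 s[j]='b': π[1]=1 (border 'b')
j=2 s[j]='d': k: 1→0; π[2]=0 (border '')
j=3 s[j]='a': π[3]=0 (border '')
j=4 s[j]='b': π[4]=1 (border 'b')
j=5 s[j]='a': k: 1→0; π[5]=0 (border '')
j=6 s[j]='e': π[6]=0 (border '')
j=7 s[j]='b': π[7]=1 (border 'b')
j=8 s[j]='b': π[8]=2 (border 'bb')
j=9 s[j]='c': k: 2→1→0; π[9]=0 (border '')
j=10 s[j]='b': π[10]=1 (border 'b')
j=11 s[j]='d': k: 1→0; π[11]=0 (border '')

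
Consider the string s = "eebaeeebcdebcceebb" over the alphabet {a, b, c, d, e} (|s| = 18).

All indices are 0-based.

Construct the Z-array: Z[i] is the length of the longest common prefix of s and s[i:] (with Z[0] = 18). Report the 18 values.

Z[0]=18
i=1: i≥r, start 0; Z[1]=1 grow→box=[1,2)
i=2: i≥r, start 0; Z[2]=0
i=3: i≥r, start 0; Z[3]=0
i=4: i≥r, start 0; Z[4]=2 grow→box=[4,6)
i=5: min(r-i=1, Z[1]=1)=1; Z[5]=3 grow→box=[5,8)
i=6: min(r-i=2, Z[1]=1)=1; Z[6]=1
i=7: min(r-i=1, Z[2]=0)=0; Z[7]=0
i=8: i≥r, start 0; Z[8]=0
i=9: i≥r, start 0; Z[9]=0
i=10: i≥r, start 0; Z[10]=1 grow→box=[10,11)
i=11: i≥r, start 0; Z[11]=0
i=12: i≥r, start 0; Z[12]=0
i=13: i≥r, start 0; Z[13]=0
i=14: i≥r, start 0; Z[14]=3 grow→box=[14,17)
i=15: min(r-i=2, Z[1]=1)=1; Z[15]=1
i=16: min(r-i=1, Z[2]=0)=0; Z[16]=0
i=17: i≥r, start 0; Z[17]=0

[18, 1, 0, 0, 2, 3, 1, 0, 0, 0, 1, 0, 0, 0, 3, 1, 0, 0]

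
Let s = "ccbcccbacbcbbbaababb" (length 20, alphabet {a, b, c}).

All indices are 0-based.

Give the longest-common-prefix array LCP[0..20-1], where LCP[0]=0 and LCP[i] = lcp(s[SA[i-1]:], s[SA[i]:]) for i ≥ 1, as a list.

rank→(start, suffix):
  0 → (14, 'aababb')
  1 → (15, 'ababb')
  2 → (17, 'abb')
  3 → (7, 'acbcbbbaababb')
  4 → (19, 'b')
  5 → (13, 'baababb')
  6 → (16, 'babb')
  7 → (6, 'bacbcbbbaababb')
  8 → (18, 'bb')
  9 → (12, 'bbaababb')
  10 → (11, 'bbbaababb')
  11 → (9, 'bcbbbaababb')
  12 → (2, 'bcccbacbcbbbaababb')
  13 → (5, 'cbacbcbbbaababb')
  14 → (10, 'cbbbaababb')
  15 → (8, 'cbcbbbaababb')
  16 → (1, 'cbcccbacbcbbbaababb')
  17 → (4, 'ccbacbcbbbaababb')
  18 → (0, 'ccbcccbacbcbbbaababb')
  19 → (3, 'cccbacbcbbbaababb')

SA = [14, 15, 17, 7, 19, 13, 16, 6, 18, 12, 11, 9, 2, 5, 10, 8, 1, 4, 0, 3]
i: (SA[i-1],SA[i]) lcp shared
  1: (14,15) 1 'a'
  2: (15,17) 2 'ab'
  3: (17,7) 1 'a'
  4: (7,19) 0 ''
  5: (19,13) 1 'b'
  6: (13,16) 2 'ba'
  7: (16,6) 2 'ba'
  8: (6,18) 1 'b'
  9: (18,12) 2 'bb'
  10: (12,11) 2 'bb'
  11: (11,9) 1 'b'
  12: (9,2) 2 'bc'
  13: (2,5) 0 ''
  14: (5,10) 2 'cb'
  15: (10,8) 2 'cb'
  16: (8,1) 3 'cbc'
  17: (1,4) 1 'c'
  18: (4,0) 3 'ccb'
  19: (0,3) 2 'cc'

[0, 1, 2, 1, 0, 1, 2, 2, 1, 2, 2, 1, 2, 0, 2, 2, 3, 1, 3, 2]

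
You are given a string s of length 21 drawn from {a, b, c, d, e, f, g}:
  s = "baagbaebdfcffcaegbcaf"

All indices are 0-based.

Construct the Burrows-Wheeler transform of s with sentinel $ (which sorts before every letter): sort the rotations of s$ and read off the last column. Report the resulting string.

fbbcca$ggefbfbaaafdcae

rank  rotation                last
    0  $baagbaebdfcffcaegbcaf  f
    1  aagbaebdfcffcaegbcaf$b  b
    2  aebdfcffcaegbcaf$baagb  b
    3  aegbcaf$baagbaebdfcffc  c
    4  af$baagbaebdfcffcaegbc  c
    5  agbaebdfcffcaegbcaf$ba  a
    6  baagbaebdfcffcaegbcaf$  $
    7  baebdfcffcaegbcaf$baag  g
    8  bcaf$baagbaebdfcffcaeg  g
    9  bdfcffcaegbcaf$baagbae  e
   10  caegbcaf$baagbaebdfcff  f
   11  caf$baagbaebdfcffcaegb  b
   12  cffcaegbcaf$baagbaebdf  f
   13  dfcffcaegbcaf$baagbaeb  b
   14  ebdfcffcaegbcaf$baagba  a
   15  egbcaf$baagbaebdfcffca  a
   16  f$baagbaebdfcffcaegbca  a
   17  fcaegbcaf$baagbaebdfcf  f
   18  fcffcaegbcaf$baagbaebd  d
   19  ffcaegbcaf$baagbaebdfc  c
   20  gbaebdfcffcaegbcaf$baa  a
   21  gbcaf$baagbaebdfcffcae  e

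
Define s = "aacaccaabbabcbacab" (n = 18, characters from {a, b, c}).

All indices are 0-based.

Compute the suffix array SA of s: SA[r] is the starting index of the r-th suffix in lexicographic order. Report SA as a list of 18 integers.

[6, 0, 16, 7, 10, 14, 1, 3, 17, 9, 13, 8, 11, 5, 15, 2, 12, 4]

rank→(start, suffix):
  0 → (6, 'aabbabcbacab')
  1 → (0, 'aacaccaabbabcbacab')
  2 → (16, 'ab')
  3 → (7, 'abbabcbacab')
  4 → (10, 'abcbacab')
  5 → (14, 'acab')
  6 → (1, 'acaccaabbabcbacab')
  7 → (3, 'accaabbabcbacab')
  8 → (17, 'b')
  9 → (9, 'babcbacab')
  10 → (13, 'bacab')
  11 → (8, 'bbabcbacab')
  12 → (11, 'bcbacab')
  13 → (5, 'caabbabcbacab')
  14 → (15, 'cab')
  15 → (2, 'caccaabbabcbacab')
  16 → (12, 'cbacab')
  17 → (4, 'ccaabbabcbacab')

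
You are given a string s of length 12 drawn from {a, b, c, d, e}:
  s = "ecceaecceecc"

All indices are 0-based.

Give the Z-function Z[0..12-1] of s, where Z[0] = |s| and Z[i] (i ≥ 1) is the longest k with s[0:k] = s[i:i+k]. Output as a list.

Z[0]=12
i=1: fresh scan; Z[1]=0
i=2: fresh scan; Z[2]=0
i=3: fresh scan; Z[3]=1 scan→box=[3,4)
i=4: fresh scan; Z[4]=0
i=5: fresh scan; Z[5]=4 scan→box=[5,9)
i=6: min(r-i=3, Z[1]=0)=0; Z[6]=0
i=7: min(r-i=2, Z[2]=0)=0; Z[7]=0
i=8: min(r-i=1, Z[3]=1)=1; Z[8]=1
i=9: fresh scan; Z[9]=3 scan→box=[9,12)
i=10: min(r-i=2, Z[1]=0)=0; Z[10]=0
i=11: min(r-i=1, Z[2]=0)=0; Z[11]=0

[12, 0, 0, 1, 0, 4, 0, 0, 1, 3, 0, 0]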